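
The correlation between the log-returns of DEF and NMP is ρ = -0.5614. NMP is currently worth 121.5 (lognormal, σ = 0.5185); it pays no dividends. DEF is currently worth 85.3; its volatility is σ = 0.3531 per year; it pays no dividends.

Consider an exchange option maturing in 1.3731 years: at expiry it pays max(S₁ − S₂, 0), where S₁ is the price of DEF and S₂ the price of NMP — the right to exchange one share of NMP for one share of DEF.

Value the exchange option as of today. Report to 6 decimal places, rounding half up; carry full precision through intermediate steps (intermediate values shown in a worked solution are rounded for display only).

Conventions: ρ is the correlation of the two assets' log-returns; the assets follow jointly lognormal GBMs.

exchange price = 20.572490

σ_eff = √(σ₁² + σ₂² − 2ρσ₁σ₂) = √(0.3531² + 0.5185² − 2·-0.5614·0.3531·0.5185) = 0.774007
d₁ = (ln(S₁/S₂) + (q₂ − q₁ + σ_eff²/2)T) / (σ_eff√T) = (ln(85.3/121.5) + (0.0 − 0.0 + 0.299543)·1.3731) / 0.906976 = 0.063467
d₂ = d₁ − σ_eff√T = 0.063467 − 0.906976 = -0.843509
N(d₁) = 0.525303,  N(d₂) = 0.199472
V = S₁·e^{−q₁T}·N(d₁) − S₂·e^{−q₂T}·N(d₂) = 44.808323 − 24.235833 = 20.572490
Key observation: pricing in NMP-units makes this a unit-strike call on the ratio S₁/S₂ — the risk-free rate cancels and cannot affect the value.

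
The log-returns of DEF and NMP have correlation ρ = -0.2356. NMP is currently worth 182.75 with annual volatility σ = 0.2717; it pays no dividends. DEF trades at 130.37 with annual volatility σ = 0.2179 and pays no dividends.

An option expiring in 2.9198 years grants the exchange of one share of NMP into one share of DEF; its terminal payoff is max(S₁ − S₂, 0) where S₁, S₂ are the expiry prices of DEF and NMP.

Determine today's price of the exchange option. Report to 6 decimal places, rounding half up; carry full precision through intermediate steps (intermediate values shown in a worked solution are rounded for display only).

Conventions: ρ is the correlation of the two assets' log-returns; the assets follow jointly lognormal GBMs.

exchange price = 19.241630

σ_eff = √(σ₁² + σ₂² − 2ρσ₁σ₂) = √(0.2179² + 0.2717² − 2·-0.2356·0.2179·0.2717) = 0.386262
d₁ = (ln(S₁/S₂) + (q₂ − q₁ + σ_eff²/2)T) / (σ_eff√T) = (ln(130.37/182.75) + (0.0 − 0.0 + 0.074599)·2.9198) / 0.660021 = -0.181704
d₂ = d₁ − σ_eff√T = -0.181704 − 0.660021 = -0.841725
N(d₁) = 0.427908,  N(d₂) = 0.199971
V = S₁·e^{−q₁T}·N(d₁) − S₂·e^{−q₂T}·N(d₂) = 55.786309 − 36.544679 = 19.241630
Key observation: the rate r is irrelevant here: denominating values in NMP turns the exchange into a ratio option on S₁/S₂, and discounting at r drops out.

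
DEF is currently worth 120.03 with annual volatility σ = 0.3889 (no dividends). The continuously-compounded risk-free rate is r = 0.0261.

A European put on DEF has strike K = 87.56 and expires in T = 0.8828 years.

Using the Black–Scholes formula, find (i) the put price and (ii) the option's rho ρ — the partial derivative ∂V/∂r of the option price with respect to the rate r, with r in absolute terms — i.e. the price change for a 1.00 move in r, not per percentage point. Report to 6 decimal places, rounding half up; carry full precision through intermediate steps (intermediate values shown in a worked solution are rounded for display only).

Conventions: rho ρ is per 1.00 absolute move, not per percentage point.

price = 3.506997
ρ = -17.265501

σ√T = 0.3889·√0.8828 = 0.365400
d₁ = (ln(S/K) + (r+σ²/2)T) / (σ√T) = (ln(120.03/87.56) + (0.0261+0.3889²/2)·0.8828) / 0.365400 = (0.315417 + 0.089800) / 0.365400 = 1.108968
d₂ = d₁ − σ√T = 1.108968 − 0.365400 = 0.743567
e^{−rT} = 0.977222
N(−d₁) = 0.133722,  N(−d₂) = 0.228569
Put price V = K·e^{−rT}·N(−d₂) − S·N(−d₁) = 19.557659 − 16.050662 = 3.506997
ρ = −K·T·e^{−rT}·N(−d₂) = -17.265501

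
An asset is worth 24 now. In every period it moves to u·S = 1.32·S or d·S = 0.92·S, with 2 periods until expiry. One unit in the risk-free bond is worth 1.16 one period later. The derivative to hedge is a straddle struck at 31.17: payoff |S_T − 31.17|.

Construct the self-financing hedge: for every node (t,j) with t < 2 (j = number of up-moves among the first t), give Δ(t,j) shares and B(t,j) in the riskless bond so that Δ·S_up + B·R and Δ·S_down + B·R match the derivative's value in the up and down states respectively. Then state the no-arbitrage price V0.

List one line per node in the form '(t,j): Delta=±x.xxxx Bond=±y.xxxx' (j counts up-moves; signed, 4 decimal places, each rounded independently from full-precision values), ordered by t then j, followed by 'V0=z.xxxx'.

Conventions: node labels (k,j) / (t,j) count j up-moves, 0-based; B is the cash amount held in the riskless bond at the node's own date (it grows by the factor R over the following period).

Arbitrage-free pricing uses the up-move probability p* = (R−d)/(u−d) = 0.6000, discounting each step at R = 1.16.
Expiry values: V(2,0)=10.8564, V(2,1)=2.0244, V(2,2)=10.6476
(1,0): S=22.0800. Δ = (V_up−V_dn)/(S_up−S_dn) = (2.0244−10.8564)/(29.1456−20.3136) = -1.0000. V = [p*·2.0244 + (1−p*)·10.8564]/1.16 = 4.7907. B = V − Δ·S = 26.8707.
(1,1): S=31.6800. Δ = (V_up−V_dn)/(S_up−S_dn) = (10.6476−2.0244)/(41.8176−29.1456) = 0.6805. V = [p*·10.6476 + (1−p*)·2.0244]/1.16 = 6.2054. B = V − Δ·S = -15.3526.
(0,0): S=24.0000. Δ = (V_up−V_dn)/(S_up−S_dn) = (6.2054−4.7907)/(31.6800−22.0800) = 0.1474. V = [p*·6.2054 + (1−p*)·4.7907]/1.16 = 4.8617. B = V − Δ·S = 1.3248.
Sanity check at the root: Δ(0,0)·S0 + B(0,0) reproduces V0 = 4.8617.

(0,0): Delta=0.1474 Bond=1.3248
(1,0): Delta=-1.0000 Bond=26.8707
(1,1): Delta=0.6805 Bond=-15.3526
V0=4.8617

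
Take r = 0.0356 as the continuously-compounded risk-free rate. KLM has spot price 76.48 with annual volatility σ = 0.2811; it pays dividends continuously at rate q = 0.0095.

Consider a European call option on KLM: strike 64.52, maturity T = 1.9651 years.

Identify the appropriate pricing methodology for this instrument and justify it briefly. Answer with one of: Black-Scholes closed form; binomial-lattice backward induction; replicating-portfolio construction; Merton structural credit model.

framework: Black-Scholes closed form

Key observation: a European-exercise option on KLM struck at 64.52 — a GBM underlying with constant parameters — admits an analytic price: the data contain no early exercise, no discrete tree, no debt structure.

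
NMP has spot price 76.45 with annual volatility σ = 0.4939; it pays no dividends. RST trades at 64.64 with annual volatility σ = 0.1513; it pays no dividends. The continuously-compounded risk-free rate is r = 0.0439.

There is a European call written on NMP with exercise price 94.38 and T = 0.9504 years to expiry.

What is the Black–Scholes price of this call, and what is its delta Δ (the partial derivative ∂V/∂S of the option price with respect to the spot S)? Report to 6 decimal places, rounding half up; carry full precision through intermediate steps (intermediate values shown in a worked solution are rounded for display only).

price = 9.793381
Δ = 0.456134

σ√T = 0.4939·√0.9504 = 0.481496
d₁ = (ln(S/K) + (r+σ²/2)T) / (σ√T) = (ln(76.45/94.38) + (0.0439+0.4939²/2)·0.9504) / 0.481496 = (-0.210692 + 0.157642) / 0.481496 = -0.110179
d₂ = d₁ − σ√T = -0.110179 − 0.481496 = -0.591675
e^{−rT} = 0.959136
N(d₁) = 0.456134,  N(d₂) = 0.277034
Call price V = S·N(d₁) − K·e^{−rT}·N(d₂) = 34.871420 − 25.078039 = 9.793381
Δ = N(d₁) = 0.456134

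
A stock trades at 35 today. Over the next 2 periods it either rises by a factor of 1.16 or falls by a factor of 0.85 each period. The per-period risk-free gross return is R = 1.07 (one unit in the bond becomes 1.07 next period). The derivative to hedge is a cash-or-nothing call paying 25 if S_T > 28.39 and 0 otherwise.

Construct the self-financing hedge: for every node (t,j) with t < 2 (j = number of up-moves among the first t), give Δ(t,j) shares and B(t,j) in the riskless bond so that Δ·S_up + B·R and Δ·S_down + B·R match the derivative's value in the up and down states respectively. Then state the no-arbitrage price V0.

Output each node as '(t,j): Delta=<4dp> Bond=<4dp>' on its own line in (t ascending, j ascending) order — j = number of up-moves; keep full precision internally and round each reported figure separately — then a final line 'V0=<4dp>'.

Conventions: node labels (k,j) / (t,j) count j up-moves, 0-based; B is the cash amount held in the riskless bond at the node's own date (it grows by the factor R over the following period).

(0,0): Delta=0.6252 Bond=-1.8859
(1,0): Delta=2.7108 Bond=-64.0639
(1,1): Delta=0.0000 Bond=23.3645
V0=19.9955

Since d<R<u, set p* = (R−d)/(u−d) = 0.7097; price each node as the discounted p*-expectation of its children.
Expiry values: V(2,0)=0.0000, V(2,1)=25.0000, V(2,2)=25.0000
  t=1,j=0: stock 29.7500 → up 34.5100 (V=25.0000), down 25.2875 (V=0.0000). Price 16.5812; hedge Δ=2.7108, bond B=-64.0639.
  t=1,j=1: stock 40.6000 → up 47.0960 (V=25.0000), down 34.5100 (V=25.0000). Price 23.3645; hedge Δ=0.0000, bond B=23.3645.
  t=0,j=0: stock 35.0000 → up 40.6000 (V=23.3645), down 29.7500 (V=16.5812). Price 19.9955; hedge Δ=0.6252, bond B=-1.8859.
As a check, the time-0 holding Δ(0,0)·S0 + B(0,0) comes to 19.9955 — exactly V0.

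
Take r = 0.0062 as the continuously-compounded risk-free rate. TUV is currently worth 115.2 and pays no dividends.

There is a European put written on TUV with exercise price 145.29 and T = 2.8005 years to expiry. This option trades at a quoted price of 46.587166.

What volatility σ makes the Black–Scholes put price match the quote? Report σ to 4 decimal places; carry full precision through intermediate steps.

At σ = 0.3652 the Black–Scholes value reproduces the quote:
σ√T = 0.3652·√2.8005 = 0.611151
d₁ = (ln(S/K) + (r+σ²/2)T) / (σ√T) = (ln(115.2/145.29) + (0.0062+0.3652²/2)·2.8005) / 0.611151 = (-0.232062 + 0.204116) / 0.611151 = -0.045727
d₂ = d₁ − σ√T = -0.045727 − 0.611151 = -0.656878
e^{−rT} = 0.982787
N(−d₁) = 0.518236,  N(−d₂) = 0.744370
V = K·e^{−rT}·N(−d₂) − S·N(−d₁) = 106.287962 − 59.700796 = 46.587166 (the observed quote) — the price is monotone increasing in volatility, hence this σ is the only solution

sigma = 0.3652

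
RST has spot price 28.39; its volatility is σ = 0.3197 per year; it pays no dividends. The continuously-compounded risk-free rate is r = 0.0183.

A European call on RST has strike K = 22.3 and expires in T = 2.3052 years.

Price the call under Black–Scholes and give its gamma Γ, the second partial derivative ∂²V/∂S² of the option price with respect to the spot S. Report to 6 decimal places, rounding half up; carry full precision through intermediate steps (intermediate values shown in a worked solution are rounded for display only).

price = 9.047835
Γ = 0.020565

σ√T = 0.3197·√2.3052 = 0.485397
d₁ = (ln(S/K) + (r+σ²/2)T) / (σ√T) = (ln(28.39/22.3) + (0.0183+0.3197²/2)·2.3052) / 0.485397 = (0.241450 + 0.159990) / 0.485397 = 0.827036
d₂ = d₁ − σ√T = 0.827036 − 0.485397 = 0.341639
e^{−rT} = 0.958692
N(d₁) = 0.795892,  N(d₂) = 0.633689
Call price V = S·N(d₁) − K·e^{−rT}·N(d₂) = 22.595362 − 13.547526 = 9.047835
φ(d₁) = (1/√(2π))·e^{−d₁²/2} = 0.283390
Γ = φ(d₁) / (S·σ·√T) = 0.020565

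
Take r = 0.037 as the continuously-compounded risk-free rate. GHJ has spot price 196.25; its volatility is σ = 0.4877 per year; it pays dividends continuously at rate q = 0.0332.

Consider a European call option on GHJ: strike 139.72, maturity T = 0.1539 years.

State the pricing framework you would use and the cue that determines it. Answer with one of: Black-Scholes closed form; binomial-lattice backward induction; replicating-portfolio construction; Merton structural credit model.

framework: Black-Scholes closed form

Key observation: a European-exercise option on GHJ struck at 139.72 — a GBM underlying with constant parameters — admits an analytic price: the data contain no early exercise, no discrete tree, no debt structure.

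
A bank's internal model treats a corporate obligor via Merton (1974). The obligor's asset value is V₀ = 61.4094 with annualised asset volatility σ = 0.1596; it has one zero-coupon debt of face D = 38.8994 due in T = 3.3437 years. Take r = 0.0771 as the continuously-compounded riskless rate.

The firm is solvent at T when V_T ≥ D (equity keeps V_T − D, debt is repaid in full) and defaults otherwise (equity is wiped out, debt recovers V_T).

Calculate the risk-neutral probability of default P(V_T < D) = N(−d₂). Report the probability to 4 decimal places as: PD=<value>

PD=0.0107

Equity is a call on the firm's assets struck at D = 38.8994:
d₁ = [ln(V₀/D) + (r + σ²/2)T] / (σ√T)
   = [ln(61.4094/38.8994) + (0.0771 + 0.5·0.1596²)·3.3437] / (0.1596·√3.3437)
   = [0.456584 + 0.300385] / 0.291841 = 2.593771
d₂ = d₁ − σ√T = 2.593771 − 0.291841 = 2.301929
risk-neutral PD = N(−d₂) = N(-2.301929) = 0.010670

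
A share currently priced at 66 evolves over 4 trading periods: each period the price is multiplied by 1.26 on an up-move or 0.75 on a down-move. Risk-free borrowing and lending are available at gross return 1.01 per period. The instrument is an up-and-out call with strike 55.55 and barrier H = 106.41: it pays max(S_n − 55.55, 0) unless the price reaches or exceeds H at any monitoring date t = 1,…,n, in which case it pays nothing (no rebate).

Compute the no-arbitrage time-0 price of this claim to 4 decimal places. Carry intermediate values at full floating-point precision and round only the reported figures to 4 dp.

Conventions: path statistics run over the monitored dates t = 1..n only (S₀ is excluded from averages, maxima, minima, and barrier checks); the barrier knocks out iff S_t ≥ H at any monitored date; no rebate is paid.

Risk-neutral up-probability p* = (R−d)/(u−d) = (1.01−0.75)/(1.26−0.75) = 0.5098; the claim prices as the p*-weighted sum of path payoffs discounted by R^4.
Enumerate all 2^4 = 16 price paths (U = up ×1.26, D = down ×0.75); each path with k up-moves has probability p*^k·(1−p*)^(4−k).
DDDD: M=49.5000, payoff=0.0000, prob=0.057740
UDDD: M=83.1600, payoff=0.0000, prob=0.060050
DUDD: M=62.3700, payoff=0.0000, prob=0.060050
UUDD: M=104.7816, payoff=3.3897, prob=0.062452
DDUD: M=49.5000, payoff=0.0000, prob=0.060050
UDUD: M=83.1600, payoff=3.3897, prob=0.062452
DUUD: M=78.5862, payoff=3.3897, prob=0.062452
UUUD: M=132.0248, payoff=0.0000, prob=0.064950
DDDU: M=49.5000, payoff=0.0000, prob=0.060050
UDDU: M=83.1600, payoff=3.3897, prob=0.062452
DUDU: M=62.3700, payoff=3.3897, prob=0.062452
UUDU: M=104.7816, payoff=43.4686, prob=0.064950
DDUU: M=58.9397, payoff=3.3897, prob=0.062452
UDUU: M=99.0186, payoff=43.4686, prob=0.064950
DUUU: M=99.0186, payoff=43.4686, prob=0.064950
UUUU: M=166.3513, payoff=0.0000, prob=0.067548
Price = Σ prob·payoff / R^4 = 9.740004 / 1.040604 = 9.3600

price = 9.3600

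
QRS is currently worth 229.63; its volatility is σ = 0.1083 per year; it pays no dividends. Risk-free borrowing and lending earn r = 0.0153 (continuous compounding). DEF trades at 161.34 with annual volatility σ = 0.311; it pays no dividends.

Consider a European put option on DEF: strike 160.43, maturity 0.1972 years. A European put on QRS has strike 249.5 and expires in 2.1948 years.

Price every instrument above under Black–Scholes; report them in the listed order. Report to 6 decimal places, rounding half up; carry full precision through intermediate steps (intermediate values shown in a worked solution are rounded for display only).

[DEF put K=160.43]
σ√T = 0.311·√0.1972 = 0.138106
d₁ = (ln(S/K) + (r+σ²/2)T) / (σ√T) = (ln(161.34/160.43) + (0.0153+0.311²/2)·0.1972) / 0.138106 = (0.005656 + 0.012554) / 0.138106 = 0.131855
d₂ = d₁ − σ√T = 0.131855 − 0.138106 = -0.006251
e^{−rT} = 0.996987
N(−d₁) = 0.447549,  N(−d₂) = 0.502494
price = K·e^{−rT}·N(−d₂) − S·N(−d₁) = 80.372213 − 72.207608 = 8.164605
[QRS put K=249.5]
σ√T = 0.1083·√2.1948 = 0.160445
d₁ = (ln(S/K) + (r+σ²/2)T) / (σ√T) = (ln(229.63/249.5) + (0.0153+0.1083²/2)·2.1948) / 0.160445 = (-0.082990 + 0.046452) / 0.160445 = -0.227728
d₂ = d₁ − σ√T = -0.227728 − 0.160445 = -0.388173
e^{−rT} = 0.966977
N(−d₁) = 0.590071,  N(−d₂) = 0.651056
price = K·e^{−rT}·N(−d₂) − S·N(−d₁) = 157.074319 − 135.498080 = 21.576239

price(DEF put K=160.43) = 8.164605
price(QRS put K=249.5) = 21.576239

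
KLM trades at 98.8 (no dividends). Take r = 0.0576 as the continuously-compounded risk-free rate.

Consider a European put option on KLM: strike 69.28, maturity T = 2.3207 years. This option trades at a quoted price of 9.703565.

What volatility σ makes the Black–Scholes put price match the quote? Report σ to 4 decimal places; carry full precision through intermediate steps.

At σ = 0.5217 the Black–Scholes value reproduces the quote:
σ√T = 0.5217·√2.3207 = 0.794750
d₁ = (ln(S/K) + (r+σ²/2)T) / (σ√T) = (ln(98.8/69.28) + (0.0576+0.5217²/2)·2.3207) / 0.794750 = (0.354941 + 0.449486) / 0.794750 = 1.012177
d₂ = d₁ − σ√T = 1.012177 − 0.794750 = 0.217427
e^{−rT} = 0.874877
N(−d₁) = 0.155727,  N(−d₂) = 0.413938
V = K·e^{−rT}·N(−d₂) − S·N(−d₁) = 25.089369 − 15.385804 = 9.703565 (matching the quote); vega is positive throughout, so no other σ reproduces this price

sigma = 0.5217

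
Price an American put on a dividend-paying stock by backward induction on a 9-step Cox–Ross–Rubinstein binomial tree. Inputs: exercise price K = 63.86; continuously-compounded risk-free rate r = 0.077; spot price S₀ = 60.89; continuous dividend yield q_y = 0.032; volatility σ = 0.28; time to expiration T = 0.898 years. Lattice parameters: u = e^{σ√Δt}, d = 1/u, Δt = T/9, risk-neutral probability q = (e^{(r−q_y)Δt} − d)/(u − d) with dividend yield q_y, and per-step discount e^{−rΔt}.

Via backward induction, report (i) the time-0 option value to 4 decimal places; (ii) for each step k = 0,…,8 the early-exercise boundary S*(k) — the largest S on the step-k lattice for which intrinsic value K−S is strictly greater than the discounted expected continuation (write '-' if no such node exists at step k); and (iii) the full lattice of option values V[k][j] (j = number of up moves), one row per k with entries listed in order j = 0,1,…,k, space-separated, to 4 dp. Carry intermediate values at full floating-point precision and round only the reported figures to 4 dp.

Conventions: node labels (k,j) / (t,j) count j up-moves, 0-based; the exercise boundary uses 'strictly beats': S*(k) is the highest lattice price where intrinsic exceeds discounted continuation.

price = 6.9379
boundary = - - - 46.6995 42.7465 46.6995 51.0180 46.6995 51.0180
tree:
6.9379
9.6757 4.3423
13.0955 6.4492 2.3296
17.1605 9.2846 3.7499 0.9638
21.1135 12.8897 5.8693 1.7159 0.2363
24.7318 17.1605 8.8726 2.9953 0.4795 0.0000
28.0439 21.1135 12.8420 5.0914 0.9728 0.0000 0.0000
31.0756 24.7318 17.1605 8.3297 1.9737 0.0000 0.0000 0.0000
33.8507 28.0439 21.1135 12.8420 4.0043 0.0000 0.0000 0.0000 0.0000
36.3909 31.0756 24.7318 17.1605 8.1241 0.0000 0.0000 0.0000 0.0000 0.0000

Δt=0.09978  u=1.09247  d=0.91535  q=0.50331  discount=0.99235
step 9 (expiry): payoffs max(K−S,0) = 36.3909 31.0756 24.7318 17.1605 8.1241 0.0000 0.0000 0.0000 0.0000 0.0000
step 8: (k=8,j=0): S=30.0093, K−S=33.8507, hold=33.4576 ⇒ V=33.8507 exercise | (k=8,j=1): S=35.8161, K−S=28.0439, hold=27.6693 ⇒ V=28.0439 exercise | (k=8,j=2): S=42.7465, K−S=21.1135, hold=20.7610 ⇒ V=21.1135 exercise | (k=8,j=3): S=51.0180, K−S=12.8420, hold=12.5159 ⇒ V=12.8420 exercise | (k=8,j=4): S=60.8900, K−S=2.9700, hold=4.0043 ⇒ V=4.0043 continue | (k=8,j=5): S=72.6723, K−S=0.0000, hold=0.0000 ⇒ V=0.0000 continue | (k=8,j=6): S=86.7344, K−S=0.0000, hold=0.0000 ⇒ V=0.0000 continue | (k=8,j=7): S=103.5175, K−S=0.0000, hold=0.0000 ⇒ V=0.0000 continue | (k=8,j=8): S=123.5482, K−S=0.0000, hold=0.0000 ⇒ V=0.0000 continue  boundary S*=51.0180
step 7: (k=7,j=0): S=32.7844, K−S=31.0756, hold=30.6914 ⇒ V=31.0756 exercise | (k=7,j=1): S=39.1282, K−S=24.7318, hold=24.3678 ⇒ V=24.7318 exercise | (k=7,j=2): S=46.6995, K−S=17.1605, hold=16.8206 ⇒ V=17.1605 exercise | (k=7,j=3): S=55.7359, K−S=8.1241, hold=8.3297 ⇒ V=8.3297 continue | (k=7,j=4): S=66.5208, K−S=0.0000, hold=1.9737 ⇒ V=1.9737 continue | (k=7,j=5): S=79.3926, K−S=0.0000, hold=0.0000 ⇒ V=0.0000 continue | (k=7,j=6): S=94.7551, K−S=0.0000, hold=0.0000 ⇒ V=0.0000 continue | (k=7,j=7): S=113.0903, K−S=0.0000, hold=0.0000 ⇒ V=0.0000 continue  boundary S*=46.6995
step 6: (k=6,j=0): S=35.8161, K−S=28.0439, hold=27.6693 ⇒ V=28.0439 exercise | (k=6,j=1): S=42.7465, K−S=21.1135, hold=20.7610 ⇒ V=21.1135 exercise | (k=6,j=2): S=51.0180, K−S=12.8420, hold=12.6185 ⇒ V=12.8420 exercise | (k=6,j=3): S=60.8900, K−S=2.9700, hold=5.0914 ⇒ V=5.0914 continue | (k=6,j=4): S=72.6723, K−S=0.0000, hold=0.9728 ⇒ V=0.9728 continue | (k=6,j=5): S=86.7344, K−S=0.0000, hold=0.0000 ⇒ V=0.0000 continue | (k=6,j=6): S=103.5175, K−S=0.0000, hold=0.0000 ⇒ V=0.0000 continue  boundary S*=51.0180
step 5: (k=5,j=0): S=39.1282, K−S=24.7318, hold=24.3678 ⇒ V=24.7318 exercise | (k=5,j=1): S=46.6995, K−S=17.1605, hold=16.8206 ⇒ V=17.1605 exercise | (k=5,j=2): S=55.7359, K−S=8.1241, hold=8.8726 ⇒ V=8.8726 continue | (k=5,j=3): S=66.5208, K−S=0.0000, hold=2.9953 ⇒ V=2.9953 continue | (k=5,j=4): S=79.3926, K−S=0.0000, hold=0.4795 ⇒ V=0.4795 continue | (k=5,j=5): S=94.7551, K−S=0.0000, hold=0.0000 ⇒ V=0.0000 continue  boundary S*=46.6995
step 4: (k=4,j=0): S=42.7465, K−S=21.1135, hold=20.7610 ⇒ V=21.1135 exercise | (k=4,j=1): S=51.0180, K−S=12.8420, hold=12.8897 ⇒ V=12.8897 continue | (k=4,j=2): S=60.8900, K−S=2.9700, hold=5.8693 ⇒ V=5.8693 continue | (k=4,j=3): S=72.6723, K−S=0.0000, hold=1.7159 ⇒ V=1.7159 continue | (k=4,j=4): S=86.7344, K−S=0.0000, hold=0.2363 ⇒ V=0.2363 continue  boundary S*=42.7465
step 3: (k=3,j=0): S=46.6995, K−S=17.1605, hold=16.8445 ⇒ V=17.1605 exercise | (k=3,j=1): S=55.7359, K−S=8.1241, hold=9.2846 ⇒ V=9.2846 continue | (k=3,j=2): S=66.5208, K−S=0.0000, hold=3.7499 ⇒ V=3.7499 continue | (k=3,j=3): S=79.3926, K−S=0.0000, hold=0.9638 ⇒ V=0.9638 continue  boundary S*=46.6995
step 2: (k=2,j=0): S=51.0180, K−S=12.8420, hold=13.0955 ⇒ V=13.0955 continue | (k=2,j=1): S=60.8900, K−S=2.9700, hold=6.4492 ⇒ V=6.4492 continue | (k=2,j=2): S=72.6723, K−S=0.0000, hold=2.3296 ⇒ V=2.3296 continue  boundary S*=-
step 1: (k=1,j=0): S=55.7359, K−S=8.1241, hold=9.6757 ⇒ V=9.6757 continue | (k=1,j=1): S=66.5208, K−S=0.0000, hold=4.3423 ⇒ V=4.3423 continue  boundary S*=-
step 0: (k=0,j=0): S=60.8900, K−S=2.9700, hold=6.9379 ⇒ V=6.9379 continue  boundary S*=-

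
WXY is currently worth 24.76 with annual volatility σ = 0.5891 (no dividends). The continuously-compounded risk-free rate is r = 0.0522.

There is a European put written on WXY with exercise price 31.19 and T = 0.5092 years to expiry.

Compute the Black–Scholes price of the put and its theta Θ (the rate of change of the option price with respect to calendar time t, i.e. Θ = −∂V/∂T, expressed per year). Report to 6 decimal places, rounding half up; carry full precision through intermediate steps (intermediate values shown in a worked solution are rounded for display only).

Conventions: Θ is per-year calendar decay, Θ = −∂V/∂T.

σ√T = 0.5891·√0.5092 = 0.420371
d₁ = (ln(S/K) + (r+σ²/2)T) / (σ√T) = (ln(24.76/31.19) + (0.0522+0.5891²/2)·0.5092) / 0.420371 = (-0.230868 + 0.114936) / 0.420371 = -0.275784
d₂ = d₁ − σ√T = -0.275784 − 0.420371 = -0.696156
e^{−rT} = 0.973770
N(−d₁) = 0.608643,  N(−d₂) = 0.756834
Put price V = K·e^{−rT}·N(−d₂) − S·N(−d₁) = 22.986483 − 15.070002 = 7.916481
φ(d₁) = (1/√(2π))·e^{−d₁²/2} = 0.384056
Θ = −S·φ(d₁)·σ/(2√T) + r·K·e^{−rT}·N(−d₂) = −3.925184 + 1.199894 = -2.725289

price = 7.916481
Θ = -2.725289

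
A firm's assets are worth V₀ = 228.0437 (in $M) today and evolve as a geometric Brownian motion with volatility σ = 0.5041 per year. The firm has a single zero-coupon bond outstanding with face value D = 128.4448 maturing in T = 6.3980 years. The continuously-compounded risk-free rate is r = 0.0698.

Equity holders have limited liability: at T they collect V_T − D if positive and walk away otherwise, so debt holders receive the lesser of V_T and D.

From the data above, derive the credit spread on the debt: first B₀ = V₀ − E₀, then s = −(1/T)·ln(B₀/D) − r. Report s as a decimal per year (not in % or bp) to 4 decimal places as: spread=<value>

Apply the equity-as-call identities (strike 128.4448, horizon 6.3980 years):
d₁ = [ln(V₀/D) + (r + σ²/2)T] / (σ√T)
   = [ln(228.0437/128.4448) + (0.0698 + 0.5·0.5041²)·6.3980] / (0.5041·√6.3980)
   = [0.574038 + 1.259500] / 1.275084 = 1.437974
d₂ = d₁ − σ√T = 1.437974 − 1.275084 = 0.162890
N(d₁) = 0.924779,  N(d₂) = 0.564698,  e^(−rT) = 0.639812
E₀ = V₀·N(d₁) − D·e^(−rT)·N(d₂)
   = 228.0437·0.924779 − 128.4448·0.639812·0.564698 = 164.482934
B₀ = V₀ − E₀ = 228.0437 − 164.482934 = 63.560766
spread = −(1/T)·ln(B₀/D) − r = −(1/6.3980)·ln(63.560766/128.4448) − 0.0698 = 0.04015668

spread=0.0402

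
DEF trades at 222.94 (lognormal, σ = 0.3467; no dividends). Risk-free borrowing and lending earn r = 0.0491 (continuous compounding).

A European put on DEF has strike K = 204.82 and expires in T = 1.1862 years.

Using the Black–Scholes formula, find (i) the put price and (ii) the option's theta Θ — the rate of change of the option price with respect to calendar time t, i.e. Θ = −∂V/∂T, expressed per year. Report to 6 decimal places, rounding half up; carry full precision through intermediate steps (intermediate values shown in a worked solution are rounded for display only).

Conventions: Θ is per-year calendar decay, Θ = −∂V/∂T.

price = 18.484629
Θ = -8.021127

σ√T = 0.3467·√1.1862 = 0.377601
d₁ = (ln(S/K) + (r+σ²/2)T) / (σ√T) = (ln(222.94/204.82) + (0.0491+0.3467²/2)·1.1862) / 0.377601 = (0.084771 + 0.129534) / 0.377601 = 0.567543
d₂ = d₁ − σ√T = 0.567543 − 0.377601 = 0.189942
e^{−rT} = 0.943421
N(−d₁) = 0.285173,  N(−d₂) = 0.424677
Put price V = K·e^{−rT}·N(−d₂) − S·N(−d₁) = 82.061010 − 63.576381 = 18.484629
φ(d₁) = (1/√(2π))·e^{−d₁²/2} = 0.339599
Θ = −S·φ(d₁)·σ/(2√T) + r·K·e^{−rT}·N(−d₂) = −12.050323 + 4.029196 = -8.021127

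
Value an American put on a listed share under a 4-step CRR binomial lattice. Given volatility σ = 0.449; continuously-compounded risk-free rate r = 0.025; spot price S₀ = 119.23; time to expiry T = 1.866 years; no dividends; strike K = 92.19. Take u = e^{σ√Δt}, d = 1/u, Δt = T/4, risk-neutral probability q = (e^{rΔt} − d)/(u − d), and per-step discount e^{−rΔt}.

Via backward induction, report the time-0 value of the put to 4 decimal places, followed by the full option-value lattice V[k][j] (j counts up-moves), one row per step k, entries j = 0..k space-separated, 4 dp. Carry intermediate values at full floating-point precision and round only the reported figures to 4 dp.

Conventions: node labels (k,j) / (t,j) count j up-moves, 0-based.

price = 13.5239
tree:
13.5239
20.8868 4.6153
31.2642 8.3795 0.0000
44.6751 15.2139 0.0000 0.0000
57.2241 27.6224 0.0000 0.0000 0.0000

params: Δt=0.46650 u=1.35889 d=0.73589 q=0.44276 e^(-rΔt)=0.98841
t_4 payoffs: 57.2241 27.6224 0.0000 0.0000 0.0000
k=3: node(3,0) S=47.5149 payoff=44.6751 vs cont=43.6062 → 44.6751 [stop]  node(3,1) S=87.7405 payoff=4.4495 vs cont=15.2139 → 15.2139 [wait]  node(3,2) S=162.0208 payoff=0.0000 vs cont=0.0000 → 0.0000 [wait]  node(3,3) S=299.1862 payoff=0.0000 vs cont=0.0000 → 0.0000 [wait]
k=2: node(2,0) S=64.5676 payoff=27.6224 vs cont=31.2642 → 31.2642 [wait]  node(2,1) S=119.2300 payoff=0.0000 vs cont=8.3795 → 8.3795 [wait]  node(2,2) S=220.1690 payoff=0.0000 vs cont=0.0000 → 0.0000 [wait]
k=1: node(1,0) S=87.7405 payoff=4.4495 vs cont=20.8868 → 20.8868 [wait]  node(1,1) S=162.0208 payoff=0.0000 vs cont=4.6153 → 4.6153 [wait]
k=0: node(0,0) S=119.2300 payoff=0.0000 vs cont=13.5239 → 13.5239 [wait]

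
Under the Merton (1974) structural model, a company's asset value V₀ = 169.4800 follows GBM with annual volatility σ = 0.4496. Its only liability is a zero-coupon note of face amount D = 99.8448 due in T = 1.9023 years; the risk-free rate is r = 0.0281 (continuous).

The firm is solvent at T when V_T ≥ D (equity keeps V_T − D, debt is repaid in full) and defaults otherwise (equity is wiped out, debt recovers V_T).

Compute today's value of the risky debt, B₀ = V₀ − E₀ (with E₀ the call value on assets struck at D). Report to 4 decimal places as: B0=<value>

Work the structural quantities from V₀ = 169.4800 against face 99.8448:
d₁ = [ln(V₀/D) + (r + σ²/2)T] / (σ√T)
   = [ln(169.4800/99.8448) + (0.0281 + 0.5·0.4496²)·1.9023] / (0.4496·√1.9023)
   = [0.529118 + 0.245720] / 0.620106 = 1.249526
d₂ = d₁ − σ√T = 1.249526 − 0.620106 = 0.629420
N(d₁) = 0.894264,  N(d₂) = 0.735463,  e^(−rT) = 0.947949
E₀ = V₀·N(d₁) − D·e^(−rT)·N(d₂)
   = 169.4800·0.894264 − 99.8448·0.947949·0.735463 = 81.949864
B₀ = V₀ − E₀ = 169.4800 − 81.949864 = 87.530136

B0=87.5301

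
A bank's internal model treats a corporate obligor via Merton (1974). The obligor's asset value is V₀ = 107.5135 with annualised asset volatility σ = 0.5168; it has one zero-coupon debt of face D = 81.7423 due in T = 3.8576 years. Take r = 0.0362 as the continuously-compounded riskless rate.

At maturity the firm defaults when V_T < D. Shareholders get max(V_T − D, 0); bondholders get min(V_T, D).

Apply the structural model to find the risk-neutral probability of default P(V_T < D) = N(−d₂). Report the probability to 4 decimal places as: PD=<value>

PD=0.5398

With assets at 107.5135 and a single debt payment of 81.7423 at 3.8576 years:
d₁ = [ln(V₀/D) + (r + σ²/2)T] / (σ√T)
   = [ln(107.5135/81.7423) + (0.0362 + 0.5·0.5168²)·3.8576] / (0.5168·√3.8576)
   = [0.274045 + 0.654793] / 1.015035 = 0.915080
d₂ = d₁ − σ√T = 0.915080 − 1.015035 = -0.099955
risk-neutral PD = N(−d₂) = N(0.099955) = 0.539810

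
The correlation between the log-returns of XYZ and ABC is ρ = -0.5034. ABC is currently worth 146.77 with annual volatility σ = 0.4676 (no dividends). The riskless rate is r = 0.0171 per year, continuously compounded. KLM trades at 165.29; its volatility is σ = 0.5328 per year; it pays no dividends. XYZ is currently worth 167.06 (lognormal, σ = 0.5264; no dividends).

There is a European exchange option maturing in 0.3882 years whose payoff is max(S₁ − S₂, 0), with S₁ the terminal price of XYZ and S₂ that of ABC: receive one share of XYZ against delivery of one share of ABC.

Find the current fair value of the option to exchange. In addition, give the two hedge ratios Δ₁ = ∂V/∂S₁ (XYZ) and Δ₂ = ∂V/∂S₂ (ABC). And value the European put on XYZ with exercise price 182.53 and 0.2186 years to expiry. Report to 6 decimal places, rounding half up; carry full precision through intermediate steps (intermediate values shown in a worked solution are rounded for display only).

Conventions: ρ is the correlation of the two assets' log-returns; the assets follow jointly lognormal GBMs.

σ_eff = √(σ₁² + σ₂² − 2ρσ₁σ₂) = √(0.5264² + 0.4676² − 2·-0.5034·0.5264·0.4676) = 0.862302
d₁ = (ln(S₁/S₂) + (q₂ − q₁ + σ_eff²/2)T) / (σ_eff√T) = (ln(167.06/146.77) + (0.0 − 0.0 + 0.371783)·0.3882) / 0.537263 = 0.509643
d₂ = d₁ − σ_eff√T = 0.509643 − 0.537263 = -0.027621
N(d₁) = 0.694849,  N(d₂) = 0.488982
V = S₁·e^{−q₁T}·N(d₁) − S₂·e^{−q₂T}·N(d₂) = 116.081480 − 71.767926 = 44.313554
Δ₁ = e^{−q₁T}·N(d₁) = 0.694849;  Δ₂ = −e^{−q₂T}·N(d₂) = -0.488982
[vanilla: XYZ put K=182.53]
σ√T = 0.5264·√0.2186 = 0.246117
d₁ = (ln(S/K) + (r+σ²/2)T) / (σ√T) = (ln(167.06/182.53) + (0.0171+0.5264²/2)·0.2186) / 0.246117 = (-0.088562 + 0.034025) / 0.246117 = -0.221589
d₂ = d₁ − σ√T = -0.221589 − 0.246117 = -0.467706
e^{−rT} = 0.996269
N(−d₁) = 0.587683,  N(−d₂) = 0.680002
price = K·e^{−rT}·N(−d₂) − S·N(−d₁) = 123.657746 − 98.178340 = 25.479406

exchange price = 44.313554
Δ1 = 0.694849
Δ2 = -0.488982
price(XYZ put K=182.53) = 25.479406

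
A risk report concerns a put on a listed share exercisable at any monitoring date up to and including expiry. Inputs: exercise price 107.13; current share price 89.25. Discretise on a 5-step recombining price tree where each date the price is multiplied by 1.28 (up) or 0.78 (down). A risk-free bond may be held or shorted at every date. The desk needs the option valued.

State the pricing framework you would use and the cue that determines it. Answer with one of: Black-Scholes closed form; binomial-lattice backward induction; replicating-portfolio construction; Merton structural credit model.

Key observation: the exercise right at every one of the 5 steps is what matters: each node needs max(107.13 − S, continuation), which only the stepwise tree valuation starting from spot 89.25 delivers.

framework: binomial-lattice backward induction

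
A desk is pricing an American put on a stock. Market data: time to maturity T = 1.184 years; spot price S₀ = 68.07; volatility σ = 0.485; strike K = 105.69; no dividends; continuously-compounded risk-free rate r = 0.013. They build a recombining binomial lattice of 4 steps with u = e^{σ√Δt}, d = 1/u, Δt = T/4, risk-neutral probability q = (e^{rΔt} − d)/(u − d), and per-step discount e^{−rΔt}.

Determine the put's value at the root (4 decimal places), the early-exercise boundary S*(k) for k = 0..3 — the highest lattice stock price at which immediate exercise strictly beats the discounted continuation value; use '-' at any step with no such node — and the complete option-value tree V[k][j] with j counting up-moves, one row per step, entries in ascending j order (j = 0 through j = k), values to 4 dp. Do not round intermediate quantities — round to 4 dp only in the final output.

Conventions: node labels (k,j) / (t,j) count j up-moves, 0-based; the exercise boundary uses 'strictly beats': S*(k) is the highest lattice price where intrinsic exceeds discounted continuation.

price = 41.5711
boundary = - - 40.1571 52.2828
tree:
41.5711
53.5696 26.7640
65.5329 38.9119 11.6389
74.8463 53.4072 20.9250 0.0000
81.9998 65.5329 37.6200 0.0000 0.0000

params: Δt=0.29600 u=1.30196 d=0.76807 q=0.44163 e^(-rΔt)=0.99616
t_4 payoffs: 81.9998 65.5329 37.6200 0.0000 0.0000
t_3: node(3,0) S=30.8437 payoff=74.8463 vs cont=74.4404 → 74.8463 [stop]  node(3,1) S=52.2828 payoff=53.4072 vs cont=53.0013 → 53.4072 [stop]  node(3,2) S=88.6242 payoff=17.0658 vs cont=20.9250 → 20.9250 [wait]  node(3,3) S=150.2262 payoff=0.0000 vs cont=0.0000 → 0.0000 [wait]  ⇒ S*(3)=52.2828
t_2: node(2,0) S=40.1571 payoff=65.5329 vs cont=65.1270 → 65.5329 [stop]  node(2,1) S=68.0700 payoff=37.6200 vs cont=38.9119 → 38.9119 [wait]  node(2,2) S=115.3849 payoff=0.0000 vs cont=11.6389 → 11.6389 [wait]  ⇒ S*(2)=40.1571
t_1: node(1,0) S=52.2828 payoff=53.4072 vs cont=53.5696 → 53.5696 [wait]  node(1,1) S=88.6242 payoff=17.0658 vs cont=26.7640 → 26.7640 [wait]  ⇒ S*(1)=-
t_0: node(0,0) S=68.0700 payoff=37.6200 vs cont=41.5711 → 41.5711 [wait]  ⇒ S*(0)=-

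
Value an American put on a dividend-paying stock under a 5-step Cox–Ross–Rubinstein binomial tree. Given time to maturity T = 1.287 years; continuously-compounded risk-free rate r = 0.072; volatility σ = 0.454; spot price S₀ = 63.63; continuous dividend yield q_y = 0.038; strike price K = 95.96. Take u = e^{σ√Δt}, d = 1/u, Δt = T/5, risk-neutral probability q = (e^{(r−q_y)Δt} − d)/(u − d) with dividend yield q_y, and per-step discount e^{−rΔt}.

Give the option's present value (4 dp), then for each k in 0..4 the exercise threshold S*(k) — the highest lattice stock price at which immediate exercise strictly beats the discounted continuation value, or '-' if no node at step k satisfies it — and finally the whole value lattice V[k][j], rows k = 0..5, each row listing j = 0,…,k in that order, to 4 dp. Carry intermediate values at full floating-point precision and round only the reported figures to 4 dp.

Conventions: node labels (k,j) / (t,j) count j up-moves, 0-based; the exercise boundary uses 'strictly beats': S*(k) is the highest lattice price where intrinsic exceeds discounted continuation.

price = 34.6992
boundary = - 50.5392 40.1417 50.5392 63.6300
tree:
34.6992
45.4208 23.5991
55.8183 33.4684 13.0432
64.0768 45.4208 20.8828 4.4272
70.6362 55.8183 32.3300 8.3764 0.0000
75.8461 64.0768 45.4208 15.8484 0.0000 0.0000

params: Δt=0.25740 u=1.25902 d=0.79427 q=0.46158 e^(-rΔt)=0.98164
t_5 payoffs: 75.8461 64.0768 45.4208 15.8484 0.0000 0.0000
t_4: node(4,0) S=25.3238 payoff=70.6362 vs cont=69.1207 → 70.6362 [stop]  node(4,1) S=40.1417 payoff=55.8183 vs cont=54.4470 → 55.8183 [stop]  node(4,2) S=63.6300 payoff=32.3300 vs cont=31.1873 → 32.3300 [stop]  node(4,3) S=100.8622 payoff=0.0000 vs cont=8.3764 → 8.3764 [wait]  node(4,4) S=159.8803 payoff=0.0000 vs cont=0.0000 → 0.0000 [wait]  ⇒ S*(4)=63.6300
t_3: node(3,0) S=31.8832 payoff=64.0768 vs cont=62.6251 → 64.0768 [stop]  node(3,1) S=50.5392 payoff=45.4208 vs cont=44.1507 → 45.4208 [stop]  node(3,2) S=80.1116 payoff=15.8484 vs cont=20.8828 → 20.8828 [wait]  node(3,3) S=126.9877 payoff=0.0000 vs cont=4.4272 → 4.4272 [wait]  ⇒ S*(3)=50.5392
t_2: node(2,0) S=40.1417 payoff=55.8183 vs cont=54.4470 → 55.8183 [stop]  node(2,1) S=63.6300 payoff=32.3300 vs cont=33.4684 → 33.4684 [wait]  node(2,2) S=100.8622 payoff=0.0000 vs cont=13.0432 → 13.0432 [wait]  ⇒ S*(2)=40.1417
t_1: node(1,0) S=50.5392 payoff=45.4208 vs cont=44.6665 → 45.4208 [stop]  node(1,1) S=80.1116 payoff=15.8484 vs cont=23.5991 → 23.5991 [wait]  ⇒ S*(1)=50.5392
t_0: node(0,0) S=63.6300 payoff=32.3300 vs cont=34.6992 → 34.6992 [wait]  ⇒ S*(0)=-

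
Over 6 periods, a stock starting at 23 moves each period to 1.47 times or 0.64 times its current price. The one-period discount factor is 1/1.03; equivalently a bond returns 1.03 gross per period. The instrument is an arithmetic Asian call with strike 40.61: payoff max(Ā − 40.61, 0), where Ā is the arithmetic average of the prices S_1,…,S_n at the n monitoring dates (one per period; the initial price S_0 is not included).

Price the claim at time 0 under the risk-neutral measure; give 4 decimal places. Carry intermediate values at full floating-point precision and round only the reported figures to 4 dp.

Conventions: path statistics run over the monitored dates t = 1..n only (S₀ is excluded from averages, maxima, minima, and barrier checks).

Set p* = 0.4699 (from d < R < u); the path-dependent value is the discounted p*-expectation over all price paths.
Enumerate all 2^6 = 64 price paths (U = up ×1.47, D = down ×0.64); each path with k up-moves has probability p*^k·(1−p*)^(6−k).
DDDDDD: Ā=6.3465, payoff=0.0000, prob=0.022195
UDDDDD: Ā=14.5771, payoff=0.0000, prob=0.019672
DUDDDD: Ā=11.3955, payoff=0.0000, prob=0.019672
UUDDDD: Ā=26.1739, payoff=0.0000, prob=0.017437
DDUDDD: Ā=9.3592, payoff=0.0000, prob=0.019672
UDUDDD: Ā=21.4969, payoff=0.0000, prob=0.017437
DUUDDD: Ā=18.3152, payoff=0.0000, prob=0.017437
UUUDDD: Ā=42.0678, payoff=1.4578, prob=0.015456
DDDUDD: Ā=8.0560, payoff=0.0000, prob=0.019672
UDDUDD: Ā=18.5036, payoff=0.0000, prob=0.017437
DUDUDD: Ā=15.3219, payoff=0.0000, prob=0.017437
UUDUDD: Ā=35.1925, payoff=0.0000, prob=0.015456
DDUUDD: Ā=13.2857, payoff=0.0000, prob=0.017437
UDUUDD: Ā=30.5155, payoff=0.0000, prob=0.015456
DUUUDD: Ā=27.3338, payoff=0.0000, prob=0.015456
UUUUDD: Ā=62.7824, payoff=22.1724, prob=0.013699
DDDDUD: Ā=7.2219, payoff=0.0000, prob=0.019672
UDDDUD: Ā=16.5879, payoff=0.0000, prob=0.017437
DUDDUD: Ā=13.4062, payoff=0.0000, prob=0.017437
UUDDUD: Ā=30.7924, payoff=0.0000, prob=0.015456
DDUDUD: Ā=11.3699, payoff=0.0000, prob=0.017437
UDUDUD: Ā=26.1153, payoff=0.0000, prob=0.015456
DUUDUD: Ā=22.9336, payoff=0.0000, prob=0.015456
UUUDUD: Ā=52.6757, payoff=12.0657, prob=0.013699
DDDUUD: Ā=10.0667, payoff=0.0000, prob=0.017437
UDDUUD: Ā=23.1220, payoff=0.0000, prob=0.015456
DUDUUD: Ā=19.9403, payoff=0.0000, prob=0.015456
UUDUUD: Ā=45.8005, payoff=5.1905, prob=0.013699
DDUUUD: Ā=17.9041, payoff=0.0000, prob=0.015456
UDUUUD: Ā=41.1234, payoff=0.5134, prob=0.013699
DUUUUD: Ā=37.9417, payoff=0.0000, prob=0.013699
UUUUUD: Ā=87.1474, payoff=46.5374, prob=0.012142
DDDDDU: Ā=6.6881, payoff=0.0000, prob=0.019672
UDDDDU: Ā=15.3618, payoff=0.0000, prob=0.017437
DUDDDU: Ā=12.1801, payoff=0.0000, prob=0.017437
UUDDDU: Ā=27.9763, payoff=0.0000, prob=0.015456
DDUDDU: Ā=10.1439, payoff=0.0000, prob=0.017437
UDUDDU: Ā=23.2992, payoff=0.0000, prob=0.015456
DUUDDU: Ā=20.1175, payoff=0.0000, prob=0.015456
UUUDDU: Ā=46.2075, payoff=5.5975, prob=0.013699
DDDUDU: Ā=8.8407, payoff=0.0000, prob=0.017437
UDDUDU: Ā=20.3059, payoff=0.0000, prob=0.015456
DUDUDU: Ā=17.1242, payoff=0.0000, prob=0.015456
UUDUDU: Ā=39.3322, payoff=0.0000, prob=0.013699
DDUUDU: Ā=15.0880, payoff=0.0000, prob=0.015456
UDUUDU: Ā=34.6552, payoff=0.0000, prob=0.013699
DUUUDU: Ā=31.4735, payoff=0.0000, prob=0.013699
UUUUDU: Ā=72.2907, payoff=31.6807, prob=0.012142
DDDDUU: Ā=8.0066, payoff=0.0000, prob=0.017437
UDDDUU: Ā=18.3902, payoff=0.0000, prob=0.015456
DUDDUU: Ā=15.2085, payoff=0.0000, prob=0.015456
UUDDUU: Ā=34.9320, payoff=0.0000, prob=0.013699
DDUDUU: Ā=13.1722, payoff=0.0000, prob=0.015456
UDUDUU: Ā=30.2550, payoff=0.0000, prob=0.013699
DUUDUU: Ā=27.0733, payoff=0.0000, prob=0.013699
UUUDUU: Ā=62.1840, payoff=21.5740, prob=0.012142
DDDUUU: Ā=11.8690, payoff=0.0000, prob=0.015456
UDDUUU: Ā=27.2617, payoff=0.0000, prob=0.013699
DUDUUU: Ā=24.0800, payoff=0.0000, prob=0.013699
UUDUUU: Ā=55.3088, payoff=14.6988, prob=0.012142
DDUUUU: Ā=22.0437, payoff=0.0000, prob=0.013699
UDUUUU: Ā=50.6317, payoff=10.0217, prob=0.012142
DUUUUU: Ā=47.4501, payoff=6.8401, prob=0.012142
UUUUUU: Ā=108.9869, payoff=68.3769, prob=0.010763
Price = Σ prob·payoff / R^6 = 2.977248 / 1.194052 = 2.4934

price = 2.4934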